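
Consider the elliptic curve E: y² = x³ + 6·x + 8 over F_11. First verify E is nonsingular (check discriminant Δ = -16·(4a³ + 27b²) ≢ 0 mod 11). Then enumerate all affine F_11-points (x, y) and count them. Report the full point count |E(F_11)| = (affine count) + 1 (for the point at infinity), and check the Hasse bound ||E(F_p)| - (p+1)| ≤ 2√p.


Affine points = {(1, 2), (1, 9), (3, 3), (3, 8), (5, 3), (5, 8), (10, 1), (10, 10)}; affine count = 8; |E(F_11)| = 9.

Discriminant check: Δ ∝ 4a³ + 27b² = 4·6³ + 27·8² = 4·216 + 27·64 ≡ 7 (mod 11). Nonzero ⇒ E is nonsingular.
For each x ∈ F_11, compute rhs = x³ + 6·x + 8 mod 11, then count y ∈ F_11 with y² ≡ rhs.
  x = 0: rhs = 8, matching y values: none (0 points).
  x = 1: rhs = 4, matching y values: 2, 9 (2 points).
  x = 2: rhs = 6, matching y values: none (0 points).
  x = 3: rhs = 9, matching y values: 3, 8 (2 points).
  x = 4: rhs = 8, matching y values: none (0 points).
  x = 5: rhs = 9, matching y values: 3, 8 (2 points).
  x = 6: rhs = 7, matching y values: none (0 points).
  x = 7: rhs = 8, matching y values: none (0 points).
  x = 8: rhs = 7, matching y values: none (0 points).
  x = 9: rhs = 10, matching y values: none (0 points).
  x = 10: rhs = 1, matching y values: 1, 10 (2 points).
Total affine count: 8.
Full point count |E(F_11)| = 8 + 1 = 9.
Hasse bound: |9 − (11+1)| = |-3| = 3 ≤ 2√11 ≈ 6.6332 ✓.


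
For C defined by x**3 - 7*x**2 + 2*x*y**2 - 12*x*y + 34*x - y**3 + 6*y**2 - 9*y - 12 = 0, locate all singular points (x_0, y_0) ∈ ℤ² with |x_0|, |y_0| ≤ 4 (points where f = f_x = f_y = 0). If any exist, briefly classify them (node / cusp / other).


Singular points: {(2, 3)}; classification: node.

Compute partial derivatives:
  f_x = 3*x**2 - 14*x + 2*y**2 - 12*y + 34.
  f_y = 4*x*y - 12*x - 3*y**2 + 12*y - 9.
Scan x_0 ∈ {−4, ..., 4}. For each x_0, f_y(x_0, y) is a polynomial in y; find its integer roots y ∈ {−4, ..., 4}, then test f_x and f at those candidates.
  x = -4: f_y(-4, y) = -3*y**2 - 4*y + 39; vanishes at y ∈ {3}. (-4, 3): f_x = 120 ≠ 0.
  x = -3: f_y(-3, y) = 27 - 3*y**2; vanishes at y ∈ {-3, 3}. (-3, -3): f_x = 157 ≠ 0; (-3, 3): f_x = 85 ≠ 0.
  x = -2: f_y(-2, y) = -3*y**2 + 4*y + 15; vanishes at y ∈ {3}. (-2, 3): f_x = 56 ≠ 0.
  x = -1: f_y(-1, y) = -3*y**2 + 8*y + 3; vanishes at y ∈ {3}. (-1, 3): f_x = 33 ≠ 0.
  x = 0: f_y(0, y) = -3*y**2 + 12*y - 9; vanishes at y ∈ {1, 3}. (0, 1): f_x = 24 ≠ 0; (0, 3): f_x = 16 ≠ 0.
  x = 1: f_y(1, y) = -3*y**2 + 16*y - 21; vanishes at y ∈ {3}. (1, 3): f_x = 5 ≠ 0.
  x = 2: f_y(2, y) = -3*y**2 + 20*y - 33; vanishes at y ∈ {3}. (2, 3): f_x = 0, f = 0 — SINGULAR.
  x = 3: f_y(3, y) = -3*y**2 + 24*y - 45; vanishes at y ∈ {3}. (3, 3): f_x = 1 ≠ 0.
  x = 4: f_y(4, y) = -3*y**2 + 28*y - 57; vanishes at y ∈ {3}. (4, 3): f_x = 8 ≠ 0.
Only singular point on the grid: (2, 3).
Classify: substitute x = 2 + u, y = 3 + v and expand: f = u**3 - u**2 + 2*u*v**2 - v**3 + v**2.
No constant or linear terms (consistent with a singular point). Quadratic part: -u**2 + v**2. Cubic part: u**3 + 2*u*v**2 - v**3.
The quadratic part v**2 - u**2 = (v − u)(v + u) splits into two distinct linear factors, so there are two distinct tangent lines y − 3 = ±(x − 2) — this is a node (ordinary double point).
Classification: node.


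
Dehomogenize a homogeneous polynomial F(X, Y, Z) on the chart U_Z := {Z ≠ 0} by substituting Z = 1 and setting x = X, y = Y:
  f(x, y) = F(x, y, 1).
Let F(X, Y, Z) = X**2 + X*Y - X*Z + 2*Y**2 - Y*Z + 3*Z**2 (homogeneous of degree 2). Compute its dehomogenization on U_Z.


f(x, y) = x**2 + x*y - x + 2*y**2 - y + 3

On U_Z we set Z = 1. Each monomial c·X^i·Y^j·Z^k in F becomes c·x^i·y^j·1^k = c·x^i·y^j.
Substituting Z = 1: F(X, Y, 1) = x**2 + x*y - x + 2*y**2 - y + 3.
Note: deg(f) ≤ deg(F) = 2; strict inequality happens when F is divisible by Z (lost terms).


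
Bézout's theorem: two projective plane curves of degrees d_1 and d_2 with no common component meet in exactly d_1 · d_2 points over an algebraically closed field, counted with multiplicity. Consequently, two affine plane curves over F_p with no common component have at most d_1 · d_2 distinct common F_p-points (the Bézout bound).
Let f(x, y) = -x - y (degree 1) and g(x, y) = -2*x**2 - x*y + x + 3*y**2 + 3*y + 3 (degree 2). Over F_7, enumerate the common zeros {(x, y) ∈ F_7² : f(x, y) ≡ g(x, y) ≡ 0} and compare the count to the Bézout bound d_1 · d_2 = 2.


Common zeros: {(2, 5), (6, 1)}; count = 2; Bézout bound = 2.

deg(f) = 1, deg(g) = 2, so Bézout bound = 2.
Scan x ∈ F_7. For each x, list the y ∈ F_7 with f(x, y) ≡ 0 and those with g(x, y) ≡ 0 (mod 7); the common zeros in that column are the intersection.
  x = 0: f ≡ 0 at y ∈ {0}; g ≡ 0 at y ∈ {2, 4}; common: ∅.
  x = 1: f ≡ 0 at y ∈ {6}; g ≡ 0 at y ∈ {1, 3}; common: ∅.
  x = 2: f ≡ 0 at y ∈ {5}; g ≡ 0 at y ∈ {4, 5}; common: {5}.
  x = 3: f ≡ 0 at y ∈ {4}; g ≡ 0 at y ∈ {2, 5}; common: ∅.
  x = 4: f ≡ 0 at y ∈ {3}; g ≡ 0 at y ∈ {6}; common: ∅.
  x = 5: f ≡ 0 at y ∈ {2}; g ≡ 0 at y ∈ {0, 3}; common: ∅.
  x = 6: f ≡ 0 at y ∈ {1}; g ≡ 0 at y ∈ {0, 1}; common: {1}.
Collecting: common zeros = {(2, 5), (6, 1)}, so the count is 2.
Comparison with the Bézout bound: 2 ≤ 2 = deg(f)·deg(g), as expected for curves with no common component (the bound is attained).


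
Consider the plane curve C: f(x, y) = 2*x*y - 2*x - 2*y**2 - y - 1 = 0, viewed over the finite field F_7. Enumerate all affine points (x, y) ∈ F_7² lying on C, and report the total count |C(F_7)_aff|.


Affine F_7-points: {(0, 5), (2, 2), (2, 3), (3, 0), (3, 6), (5, 4)}; count = 6.

For each of the 49 pairs (x, y) ∈ F_7², evaluate f(x, y) mod 7. Record the zeros.
  x = 0: [0↦6, 1↦3, 2↦3, 3↦6, 4↦5, 5↦0, 6↦5]  zeros at y ∈ {5}
  x = 1: [0↦4, 1↦3, 2↦5, 3↦3, 4↦4, 5↦1, 6↦1]  zeros at y ∈ ∅
  x = 2: [0↦2, 1↦3, 2↦0, 3↦0, 4↦3, 5↦2, 6↦4]  zeros at y ∈ {2, 3}
  x = 3: [0↦0, 1↦3, 2↦2, 3↦4, 4↦2, 5↦3, 6↦0]  zeros at y ∈ {0, 6}
  x = 4: [0↦5, 1↦3, 2↦4, 3↦1, 4↦1, 5↦4, 6↦3]  zeros at y ∈ ∅
  x = 5: [0↦3, 1↦3, 2↦6, 3↦5, 4↦0, 5↦5, 6↦6]  zeros at y ∈ {4}
  x = 6: [0↦1, 1↦3, 2↦1, 3↦2, 4↦6, 5↦6, 6↦2]  zeros at y ∈ ∅
Collecting zeros: affine points = {(0, 5), (2, 2), (2, 3), (3, 0), (3, 6), (5, 4)}.
Total count |C(F_7)_aff| = 6.


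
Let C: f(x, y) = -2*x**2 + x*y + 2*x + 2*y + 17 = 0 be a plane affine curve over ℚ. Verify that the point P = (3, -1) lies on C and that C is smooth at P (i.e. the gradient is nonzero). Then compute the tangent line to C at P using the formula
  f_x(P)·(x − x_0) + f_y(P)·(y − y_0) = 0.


Tangent line at P: -11*x + 5*y + 38 = 0.

Step 1: f(3, -1) = 0, so P lies on C.
Step 2: partial derivatives
  f_x(x, y) = -4*x + y + 2, f_y(x, y) = x + 2.
  f_x(P) = -11, f_y(P) = 5 (gradient nonzero, so P is smooth).
Step 3: tangent line at P: -11·(x − 3) + 5·(y − -1) = 0.
Expanding: -11*x + 5*y + 38 = 0.


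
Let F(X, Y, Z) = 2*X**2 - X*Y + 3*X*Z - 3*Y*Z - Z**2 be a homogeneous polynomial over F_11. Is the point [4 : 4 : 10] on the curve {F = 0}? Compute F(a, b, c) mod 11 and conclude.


F(4,4,10) ≡ 4 (mod 11); P is NOT on the curve.

Evaluate F(4, 4, 10) term-by-term (mod 11).
  2*X**2 ↦ 2·16·1·1 = 32
  -X*Y ↦ -1·4·4·1 = -16
  3*X*Z ↦ 3·4·1·10 = 120
  -3*Y*Z ↦ -3·1·4·10 = -120
  -Z**2 ↦ -1·1·1·100 = -100
Sum: F(4, 4, 10) = (32) + (-16) + (120) + (-120) + (-100) = -84.
Reducing mod 11: -84 ≡ 4 (mod 11).
Since F(a, b, c) ≡ 4 ≠ 0 (mod 11), P does NOT lie on the curve.


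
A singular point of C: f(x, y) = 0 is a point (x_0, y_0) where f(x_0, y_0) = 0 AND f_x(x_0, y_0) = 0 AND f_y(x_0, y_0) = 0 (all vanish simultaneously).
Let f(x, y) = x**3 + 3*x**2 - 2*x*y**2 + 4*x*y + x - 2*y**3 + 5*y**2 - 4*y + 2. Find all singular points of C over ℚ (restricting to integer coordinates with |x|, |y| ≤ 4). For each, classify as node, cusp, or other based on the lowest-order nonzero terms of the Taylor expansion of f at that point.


Singular points: {(-1, 1)}; classification: cusp.

Compute partial derivatives:
  f_x = 3*x**2 + 6*x - 2*y**2 + 4*y + 1.
  f_y = -4*x*y + 4*x - 6*y**2 + 10*y - 4.
Scan x_0 ∈ {−4, ..., 4}. For each x_0, f_y(x_0, y) is a polynomial in y; find its integer roots y ∈ {−4, ..., 4}, then test f_x and f at those candidates.
  x = -4: f_y(-4, y) = -6*y**2 + 26*y - 20; vanishes at y ∈ {1}. (-4, 1): f_x = 27 ≠ 0.
  x = -3: f_y(-3, y) = -6*y**2 + 22*y - 16; vanishes at y ∈ {1}. (-3, 1): f_x = 12 ≠ 0.
  x = -2: f_y(-2, y) = -6*y**2 + 18*y - 12; vanishes at y ∈ {1, 2}. (-2, 1): f_x = 3 ≠ 0; (-2, 2): f_x = 1 ≠ 0.
  x = -1: f_y(-1, y) = -6*y**2 + 14*y - 8; vanishes at y ∈ {1}. (-1, 1): f_x = 0, f = 0 — SINGULAR.
  x = 0: f_y(0, y) = -6*y**2 + 10*y - 4; vanishes at y ∈ {1}. (0, 1): f_x = 3 ≠ 0.
  x = 1: f_y(1, y) = -6*y**2 + 6*y; vanishes at y ∈ {0, 1}. (1, 0): f_x = 10 ≠ 0; (1, 1): f_x = 12 ≠ 0.
  x = 2: f_y(2, y) = -6*y**2 + 2*y + 4; vanishes at y ∈ {1}. (2, 1): f_x = 27 ≠ 0.
  x = 3: f_y(3, y) = -6*y**2 - 2*y + 8; vanishes at y ∈ {1}. (3, 1): f_x = 48 ≠ 0.
  x = 4: f_y(4, y) = -6*y**2 - 6*y + 12; vanishes at y ∈ {-2, 1}. (4, -2): f_x = 57 ≠ 0; (4, 1): f_x = 75 ≠ 0.
Only singular point on the grid: (-1, 1).
Classify: substitute x = -1 + u, y = 1 + v and expand: f = u**3 - 2*u*v**2 - 2*v**3 + v**2.
No constant or linear terms (consistent with a singular point). Quadratic part: v**2. Cubic part: u**3 - 2*u*v**2 - 2*v**3.
The quadratic part v**2 is a perfect square, so there is a single (double) tangent line v = 0, i.e. y = 1. Restricting the cubic part to that line (v = 0) leaves u**3 ≠ 0, so f is not divisible by v and the branch is v² ≈ -u**3 to lowest order — this is a cusp.
Classification: cusp.


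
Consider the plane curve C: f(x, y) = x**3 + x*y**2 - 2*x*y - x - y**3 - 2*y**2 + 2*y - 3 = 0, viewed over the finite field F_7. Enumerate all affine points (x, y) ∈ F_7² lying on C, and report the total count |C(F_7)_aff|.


Affine F_7-points: {(0, 3), (0, 4), (0, 5), (2, 1), (3, 0), (5, 2)}; count = 6.

For each of the 49 pairs (x, y) ∈ F_7², evaluate f(x, y) mod 7. Record the zeros.
  x = 0: [0↦4, 1↦3, 2↦6, 3↦0, 4↦0, 5↦0, 6↦1]  zeros at y ∈ {3, 4, 5}
  x = 1: [0↦4, 1↦2, 2↦6, 3↦3, 4↦1, 5↦1, 6↦4]  zeros at y ∈ ∅
  x = 2: [0↦3, 1↦0, 2↦5, 3↦5, 4↦1, 5↦1, 6↦6]  zeros at y ∈ {1}
  x = 3: [0↦0, 1↦3, 2↦2, 3↦5, 4↦6, 5↦6, 6↦6]  zeros at y ∈ {0}
  x = 4: [0↦1, 1↦3, 2↦3, 3↦2, 4↦1, 5↦1, 6↦3]  zeros at y ∈ ∅
  x = 5: [0↦5, 1↦6, 2↦0, 3↦2, 4↦6, 5↦6, 6↦3]  zeros at y ∈ {2}
  x = 6: [0↦4, 1↦4, 2↦6, 3↦4, 4↦6, 5↦6, 6↦5]  zeros at y ∈ ∅
Collecting zeros: affine points = {(0, 3), (0, 4), (0, 5), (2, 1), (3, 0), (5, 2)}.
Total count |C(F_7)_aff| = 6.


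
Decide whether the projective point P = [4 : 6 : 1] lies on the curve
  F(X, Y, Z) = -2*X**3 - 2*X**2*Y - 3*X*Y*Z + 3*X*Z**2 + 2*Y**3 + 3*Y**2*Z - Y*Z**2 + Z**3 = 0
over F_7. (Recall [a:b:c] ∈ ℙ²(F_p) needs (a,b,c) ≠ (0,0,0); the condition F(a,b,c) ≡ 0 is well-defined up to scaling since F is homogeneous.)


F(4,6,1) ≡ 1 (mod 7); P is NOT on the curve.

Evaluate F(4, 6, 1) term-by-term (mod 7).
  -2*X**3 ↦ -2·64·1·1 = -128
  -2*X**2*Y ↦ -2·16·6·1 = -192
  -3*X*Y*Z ↦ -3·4·6·1 = -72
  3*X*Z**2 ↦ 3·4·1·1 = 12
  2*Y**3 ↦ 2·1·216·1 = 432
  3*Y**2*Z ↦ 3·1·36·1 = 108
  -Y*Z**2 ↦ -1·1·6·1 = -6
  Z**3 ↦ 1·1·1·1 = 1
Sum: F(4, 6, 1) = (-128) + (-192) + (-72) + (12) + (432) + (108) + (-6) + (1) = 155.
Reducing mod 7: 155 ≡ 1 (mod 7).
Since F(a, b, c) ≡ 1 ≠ 0 (mod 7), P does NOT lie on the curve.


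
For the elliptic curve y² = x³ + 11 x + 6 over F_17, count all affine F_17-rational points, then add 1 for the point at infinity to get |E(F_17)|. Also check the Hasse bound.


Affine points = {(1, 1), (1, 16), (2, 6), (2, 11), (3, 7), (3, 10), (5, 4), (5, 13), (6, 4), (6, 13), (7, 1), (7, 16), (9, 1), (9, 16), (11, 8), (11, 9), (12, 8), (12, 9), (13, 0)}; affine count = 19; |E(F_17)| = 20.

Discriminant check: Δ ∝ 4a³ + 27b² = 4·11³ + 27·6² = 4·1331 + 27·36 ≡ 6 (mod 17). Nonzero ⇒ E is nonsingular.
For each x ∈ F_17, compute rhs = x³ + 11·x + 6 mod 17, then count y ∈ F_17 with y² ≡ rhs.
  x = 0: rhs = 6, matching y values: none (0 points).
  x = 1: rhs = 1, matching y values: 1, 16 (2 points).
  x = 2: rhs = 2, matching y values: 6, 11 (2 points).
  x = 3: rhs = 15, matching y values: 7, 10 (2 points).
  x = 4: rhs = 12, matching y values: none (0 points).
  x = 5: rhs = 16, matching y values: 4, 13 (2 points).
  x = 6: rhs = 16, matching y values: 4, 13 (2 points).
  x = 7: rhs = 1, matching y values: 1, 16 (2 points).
  x = 8: rhs = 11, matching y values: none (0 points).
  x = 9: rhs = 1, matching y values: 1, 16 (2 points).
  x = 10: rhs = 11, matching y values: none (0 points).
  x = 11: rhs = 13, matching y values: 8, 9 (2 points).
  x = 12: rhs = 13, matching y values: 8, 9 (2 points).
  x = 13: rhs = 0, matching y values: 0 (1 points).
  x = 14: rhs = 14, matching y values: none (0 points).
  x = 15: rhs = 10, matching y values: none (0 points).
  x = 16: rhs = 11, matching y values: none (0 points).
Total affine count: 19.
Full point count |E(F_17)| = 19 + 1 = 20.
Hasse bound: |20 − (17+1)| = |2| = 2 ≤ 2√17 ≈ 8.2462 ✓.


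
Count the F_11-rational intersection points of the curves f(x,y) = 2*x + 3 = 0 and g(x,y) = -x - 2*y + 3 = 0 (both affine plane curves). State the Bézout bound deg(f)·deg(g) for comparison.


Common zeros: {(4, 5)}; count = 1; Bézout bound = 1.

deg(f) = 1, deg(g) = 1, so Bézout bound = 1.
Scan x ∈ F_11. For each x, list the y ∈ F_11 with f(x, y) ≡ 0 and those with g(x, y) ≡ 0 (mod 11); the common zeros in that column are the intersection.
  x = 0: f ≡ 0 at y ∈ ∅; g ≡ 0 at y ∈ {7}; common: ∅.
  x = 1: f ≡ 0 at y ∈ ∅; g ≡ 0 at y ∈ {1}; common: ∅.
  x = 2: f ≡ 0 at y ∈ ∅; g ≡ 0 at y ∈ {6}; common: ∅.
  x = 3: f ≡ 0 at y ∈ ∅; g ≡ 0 at y ∈ {0}; common: ∅.
  x = 4: f ≡ 0 at y ∈ {0, 1, 2, 3, 4, 5, 6, 7, 8, 9, 10}; g ≡ 0 at y ∈ {5}; common: {5}.
  x = 5: f ≡ 0 at y ∈ ∅; g ≡ 0 at y ∈ {10}; common: ∅.
  x = 6: f ≡ 0 at y ∈ ∅; g ≡ 0 at y ∈ {4}; common: ∅.
  x = 7: f ≡ 0 at y ∈ ∅; g ≡ 0 at y ∈ {9}; common: ∅.
  x = 8: f ≡ 0 at y ∈ ∅; g ≡ 0 at y ∈ {3}; common: ∅.
  x = 9: f ≡ 0 at y ∈ ∅; g ≡ 0 at y ∈ {8}; common: ∅.
  x = 10: f ≡ 0 at y ∈ ∅; g ≡ 0 at y ∈ {2}; common: ∅.
Collecting: common zeros = {(4, 5)}, so the count is 1.
Comparison with the Bézout bound: 1 ≤ 1 = deg(f)·deg(g), as expected for curves with no common component (the bound is attained).


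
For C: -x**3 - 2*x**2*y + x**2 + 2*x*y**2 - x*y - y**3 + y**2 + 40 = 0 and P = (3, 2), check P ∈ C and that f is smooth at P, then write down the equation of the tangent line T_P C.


Tangent line at P: -39*x - 5*y + 127 = 0.

Step 1: f(3, 2) = 0, so P lies on C.
Step 2: partial derivatives
  f_x(x, y) = -3*x**2 - 4*x*y + 2*x + 2*y**2 - y, f_y(x, y) = -2*x**2 + 4*x*y - x - 3*y**2 + 2*y.
  f_x(P) = -39, f_y(P) = -5 (gradient nonzero, so P is smooth).
Step 3: tangent line at P: -39·(x − 3) + -5·(y − 2) = 0.
Expanding: -39*x - 5*y + 127 = 0.


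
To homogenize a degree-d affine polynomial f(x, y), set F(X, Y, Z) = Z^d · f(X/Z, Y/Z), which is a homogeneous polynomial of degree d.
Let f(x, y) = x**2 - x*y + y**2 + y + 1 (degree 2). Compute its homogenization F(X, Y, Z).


F(X, Y, Z) = X**2 - X*Y + Y**2 + Y*Z + Z**2

deg(f) = 2.
Substitute x = X/Z, y = Y/Z into f, then multiply by Z^2.
  monomial 1·x^2·y^0 ↦ 1·X^2·Y^0·Z^0.
  monomial -1·x^1·y^1 ↦ -1·X^1·Y^1·Z^0.
  monomial 1·x^0·y^2 ↦ 1·X^0·Y^2·Z^0.
  monomial 1·x^0·y^1 ↦ 1·X^0·Y^1·Z^1.
  monomial 1·x^0·y^0 ↦ 1·X^0·Y^0·Z^2.
Collecting: F(X, Y, Z) = X**2 - X*Y + Y**2 + Y*Z + Z**2.


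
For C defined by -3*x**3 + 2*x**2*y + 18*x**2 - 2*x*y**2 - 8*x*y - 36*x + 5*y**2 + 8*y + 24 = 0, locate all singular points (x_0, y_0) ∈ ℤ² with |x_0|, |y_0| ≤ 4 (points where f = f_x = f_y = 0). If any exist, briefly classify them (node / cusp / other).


Singular points: {(2, 0)}; classification: cusp.

Compute partial derivatives:
  f_x = -9*x**2 + 4*x*y + 36*x - 2*y**2 - 8*y - 36.
  f_y = 2*x**2 - 4*x*y - 8*x + 10*y + 8.
Scan x_0 ∈ {−4, ..., 4}. For each x_0, f_y(x_0, y) is a polynomial in y; find its integer roots y ∈ {−4, ..., 4}, then test f_x and f at those candidates.
  x = -4: f_y(-4, y) = 26*y + 72; no integer root y with |y| ≤ 4.
  x = -3: f_y(-3, y) = 22*y + 50; no integer root y with |y| ≤ 4.
  x = -2: f_y(-2, y) = 18*y + 32; no integer root y with |y| ≤ 4.
  x = -1: f_y(-1, y) = 14*y + 18; no integer root y with |y| ≤ 4.
  x = 0: f_y(0, y) = 10*y + 8; no integer root y with |y| ≤ 4.
  x = 1: f_y(1, y) = 6*y + 2; no integer root y with |y| ≤ 4.
  x = 2: f_y(2, y) = 2*y; vanishes at y ∈ {0}. (2, 0): f_x = 0, f = 0 — SINGULAR.
  x = 3: f_y(3, y) = 2 - 2*y; vanishes at y ∈ {1}. (3, 1): f_x = -7 ≠ 0.
  x = 4: f_y(4, y) = 8 - 6*y; no integer root y with |y| ≤ 4.
Only singular point on the grid: (2, 0).
Classify: substitute x = 2 + u, y = 0 + v and expand: f = -3*u**3 + 2*u**2*v - 2*u*v**2 + v**2.
No constant or linear terms (consistent with a singular point). Quadratic part: v**2. Cubic part: -3*u**3 + 2*u**2*v - 2*u*v**2.
The quadratic part v**2 is a perfect square, so there is a single (double) tangent line v = 0, i.e. y = 0. Restricting the cubic part to that line (v = 0) leaves -3*u**3 ≠ 0, so f is not divisible by v and the branch is v² ≈ 3*u**3 to lowest order — this is a cusp.
Classification: cusp.


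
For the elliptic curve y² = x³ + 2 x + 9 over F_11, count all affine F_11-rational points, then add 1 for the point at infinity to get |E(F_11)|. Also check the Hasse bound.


Affine points = {(0, 3), (0, 8), (1, 1), (1, 10), (3, 3), (3, 8), (4, 2), (4, 9), (5, 1), (5, 10), (7, 5), (7, 6), (8, 3), (8, 8)}; affine count = 14; |E(F_11)| = 15.

Discriminant check: Δ ∝ 4a³ + 27b² = 4·2³ + 27·9² = 4·8 + 27·81 ≡ 8 (mod 11). Nonzero ⇒ E is nonsingular.
For each x ∈ F_11, compute rhs = x³ + 2·x + 9 mod 11, then count y ∈ F_11 with y² ≡ rhs.
  x = 0: rhs = 9, matching y values: 3, 8 (2 points).
  x = 1: rhs = 1, matching y values: 1, 10 (2 points).
  x = 2: rhs = 10, matching y values: none (0 points).
  x = 3: rhs = 9, matching y values: 3, 8 (2 points).
  x = 4: rhs = 4, matching y values: 2, 9 (2 points).
  x = 5: rhs = 1, matching y values: 1, 10 (2 points).
  x = 6: rhs = 6, matching y values: none (0 points).
  x = 7: rhs = 3, matching y values: 5, 6 (2 points).
  x = 8: rhs = 9, matching y values: 3, 8 (2 points).
  x = 9: rhs = 8, matching y values: none (0 points).
  x = 10: rhs = 6, matching y values: none (0 points).
Total affine count: 14.
Full point count |E(F_11)| = 14 + 1 = 15.
Hasse bound: |15 − (11+1)| = |3| = 3 ≤ 2√11 ≈ 6.6332 ✓.


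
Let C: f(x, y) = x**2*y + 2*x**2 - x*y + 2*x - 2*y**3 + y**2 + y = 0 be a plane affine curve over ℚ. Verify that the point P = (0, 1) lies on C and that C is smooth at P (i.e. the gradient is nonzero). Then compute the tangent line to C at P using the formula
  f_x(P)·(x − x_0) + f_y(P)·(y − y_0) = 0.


Tangent line at P: x - 3*y + 3 = 0.

Step 1: f(0, 1) = 0, so P lies on C.
Step 2: partial derivatives
  f_x(x, y) = 2*x*y + 4*x - y + 2, f_y(x, y) = x**2 - x - 6*y**2 + 2*y + 1.
  f_x(P) = 1, f_y(P) = -3 (gradient nonzero, so P is smooth).
Step 3: tangent line at P: 1·(x − 0) + -3·(y − 1) = 0.
Expanding: x - 3*y + 3 = 0.


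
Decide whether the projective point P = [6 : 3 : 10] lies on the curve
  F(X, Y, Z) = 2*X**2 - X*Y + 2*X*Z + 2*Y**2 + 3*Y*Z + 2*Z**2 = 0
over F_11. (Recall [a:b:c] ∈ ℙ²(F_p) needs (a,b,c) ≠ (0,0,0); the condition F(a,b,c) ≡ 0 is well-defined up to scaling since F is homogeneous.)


F(6,3,10) ≡ 9 (mod 11); P is NOT on the curve.

Evaluate F(6, 3, 10) term-by-term (mod 11).
  2*X**2 ↦ 2·36·1·1 = 72
  -X*Y ↦ -1·6·3·1 = -18
  2*X*Z ↦ 2·6·1·10 = 120
  2*Y**2 ↦ 2·1·9·1 = 18
  3*Y*Z ↦ 3·1·3·10 = 90
  2*Z**2 ↦ 2·1·1·100 = 200
Sum: F(6, 3, 10) = (72) + (-18) + (120) + (18) + (90) + (200) = 482.
Reducing mod 11: 482 ≡ 9 (mod 11).
Since F(a, b, c) ≡ 9 ≠ 0 (mod 11), P does NOT lie on the curve.


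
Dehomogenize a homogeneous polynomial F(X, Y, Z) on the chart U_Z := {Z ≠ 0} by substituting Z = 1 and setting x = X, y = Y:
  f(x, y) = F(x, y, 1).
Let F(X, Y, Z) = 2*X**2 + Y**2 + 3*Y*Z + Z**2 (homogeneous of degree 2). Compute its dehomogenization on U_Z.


f(x, y) = 2*x**2 + y**2 + 3*y + 1

On U_Z we set Z = 1. Each monomial c·X^i·Y^j·Z^k in F becomes c·x^i·y^j·1^k = c·x^i·y^j.
Substituting Z = 1: F(X, Y, 1) = 2*x**2 + y**2 + 3*y + 1.
Note: deg(f) ≤ deg(F) = 2; strict inequality happens when F is divisible by Z (lost terms).


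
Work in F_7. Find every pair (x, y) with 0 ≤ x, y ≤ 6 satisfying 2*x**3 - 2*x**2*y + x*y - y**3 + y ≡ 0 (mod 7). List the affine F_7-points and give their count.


Affine F_7-points: {(0, 0), (0, 1), (0, 6), (5, 2), (5, 3), (6, 2), (6, 3)}; count = 7.

For each of the 49 pairs (x, y) ∈ F_7², evaluate f(x, y) mod 7. Record the zeros.
  x = 0: [0↦0, 1↦0, 2↦1, 3↦4, 4↦3, 5↦6, 6↦0]  zeros at y ∈ {0, 1, 6}
  x = 1: [0↦2, 1↦1, 2↦1, 3↦3, 4↦1, 5↦3, 6↦3]  zeros at y ∈ ∅
  x = 2: [0↦2, 1↦3, 2↦5, 3↦2, 4↦2, 5↦6, 6↦1]  zeros at y ∈ ∅
  x = 3: [0↦5, 1↦4, 2↦4, 3↦6, 4↦4, 5↦6, 6↦6]  zeros at y ∈ ∅
  x = 4: [0↦2, 1↦2, 2↦3, 3↦6, 4↦5, 5↦1, 6↦2]  zeros at y ∈ ∅
  x = 5: [0↦5, 1↦2, 2↦0, 3↦0, 4↦3, 5↦3, 6↦1]  zeros at y ∈ {2, 3}
  x = 6: [0↦5, 1↦2, 2↦0, 3↦0, 4↦3, 5↦3, 6↦1]  zeros at y ∈ {2, 3}
Collecting zeros: affine points = {(0, 0), (0, 1), (0, 6), (5, 2), (5, 3), (6, 2), (6, 3)}.
Total count |C(F_7)_aff| = 7.


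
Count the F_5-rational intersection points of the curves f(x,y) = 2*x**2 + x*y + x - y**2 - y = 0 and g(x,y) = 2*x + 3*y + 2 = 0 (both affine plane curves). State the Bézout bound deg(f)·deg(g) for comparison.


Common zeros: ∅; count = 0; Bézout bound = 2.

deg(f) = 2, deg(g) = 1, so Bézout bound = 2.
Scan x ∈ F_5. For each x, list the y ∈ F_5 with f(x, y) ≡ 0 and those with g(x, y) ≡ 0 (mod 5); the common zeros in that column are the intersection.
  x = 0: f ≡ 0 at y ∈ {0, 4}; g ≡ 0 at y ∈ {1}; common: ∅.
  x = 1: f ≡ 0 at y ∈ ∅; g ≡ 0 at y ∈ {2}; common: ∅.
  x = 2: f ≡ 0 at y ∈ {0, 1}; g ≡ 0 at y ∈ {3}; common: ∅.
  x = 3: f ≡ 0 at y ∈ ∅; g ≡ 0 at y ∈ {4}; common: ∅.
  x = 4: f ≡ 0 at y ∈ ∅; g ≡ 0 at y ∈ {0}; common: ∅.
Collecting: common zeros = ∅, so the count is 0.
Comparison with the Bézout bound: 0 ≤ 2 = deg(f)·deg(g), as expected for curves with no common component (the affine F_5-count falls short of the bound because intersections may lie at infinity, over extension fields, or carry multiplicity).


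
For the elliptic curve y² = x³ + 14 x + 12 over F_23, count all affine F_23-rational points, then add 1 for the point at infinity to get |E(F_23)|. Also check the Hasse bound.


Affine points = {(0, 9), (0, 14), (1, 2), (1, 21), (2, 5), (2, 18), (3, 9), (3, 14), (5, 0), (6, 6), (6, 17), (7, 4), (7, 19), (9, 4), (9, 19), (10, 5), (10, 18), (11, 5), (11, 18), (14, 10), (14, 13), (15, 3), (15, 20), (16, 10), (16, 13), (18, 1), (18, 22), (20, 9), (20, 14)}; affine count = 29; |E(F_23)| = 30.

Discriminant check: Δ ∝ 4a³ + 27b² = 4·14³ + 27·12² = 4·2744 + 27·144 ≡ 6 (mod 23). Nonzero ⇒ E is nonsingular.
For each x ∈ F_23, compute rhs = x³ + 14·x + 12 mod 23, then count y ∈ F_23 with y² ≡ rhs.
  x = 0: rhs = 12, matching y values: 9, 14 (2 points).
  x = 1: rhs = 4, matching y values: 2, 21 (2 points).
  x = 2: rhs = 2, matching y values: 5, 18 (2 points).
  x = 3: rhs = 12, matching y values: 9, 14 (2 points).
  x = 4: rhs = 17, matching y values: none (0 points).
  x = 5: rhs = 0, matching y values: 0 (1 points).
  x = 6: rhs = 13, matching y values: 6, 17 (2 points).
  x = 7: rhs = 16, matching y values: 4, 19 (2 points).
  x = 8: rhs = 15, matching y values: none (0 points).
  x = 9: rhs = 16, matching y values: 4, 19 (2 points).
  x = 10: rhs = 2, matching y values: 5, 18 (2 points).
  x = 11: rhs = 2, matching y values: 5, 18 (2 points).
  x = 12: rhs = 22, matching y values: none (0 points).
  x = 13: rhs = 22, matching y values: none (0 points).
  x = 14: rhs = 8, matching y values: 10, 13 (2 points).
  x = 15: rhs = 9, matching y values: 3, 20 (2 points).
  x = 16: rhs = 8, matching y values: 10, 13 (2 points).
  x = 17: rhs = 11, matching y values: none (0 points).
  x = 18: rhs = 1, matching y values: 1, 22 (2 points).
  x = 19: rhs = 7, matching y values: none (0 points).
  x = 20: rhs = 12, matching y values: 9, 14 (2 points).
  x = 21: rhs = 22, matching y values: none (0 points).
  x = 22: rhs = 20, matching y values: none (0 points).
Total affine count: 29.
Full point count |E(F_23)| = 29 + 1 = 30.
Hasse bound: |30 − (23+1)| = |6| = 6 ≤ 2√23 ≈ 9.5917 ✓.


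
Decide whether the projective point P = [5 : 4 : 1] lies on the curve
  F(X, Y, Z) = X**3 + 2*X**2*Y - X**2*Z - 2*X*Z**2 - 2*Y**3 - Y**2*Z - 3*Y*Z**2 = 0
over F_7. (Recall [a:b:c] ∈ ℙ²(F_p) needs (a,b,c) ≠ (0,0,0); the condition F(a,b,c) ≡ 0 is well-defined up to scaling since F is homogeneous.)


F(5,4,1) ≡ 1 (mod 7); P is NOT on the curve.

Evaluate F(5, 4, 1) term-by-term (mod 7).
  X**3 ↦ 1·125·1·1 = 125
  2*X**2*Y ↦ 2·25·4·1 = 200
  -X**2*Z ↦ -1·25·1·1 = -25
  -2*X*Z**2 ↦ -2·5·1·1 = -10
  -2*Y**3 ↦ -2·1·64·1 = -128
  -Y**2*Z ↦ -1·1·16·1 = -16
  -3*Y*Z**2 ↦ -3·1·4·1 = -12
Sum: F(5, 4, 1) = (125) + (200) + (-25) + (-10) + (-128) + (-16) + (-12) = 134.
Reducing mod 7: 134 ≡ 1 (mod 7).
Since F(a, b, c) ≡ 1 ≠ 0 (mod 7), P does NOT lie on the curve.


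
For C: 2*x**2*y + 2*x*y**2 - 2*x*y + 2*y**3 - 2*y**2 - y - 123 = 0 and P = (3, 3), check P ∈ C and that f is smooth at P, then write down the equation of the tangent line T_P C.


Tangent line at P: 48*x + 89*y - 411 = 0.

Step 1: f(3, 3) = 0, so P lies on C.
Step 2: partial derivatives
  f_x(x, y) = 4*x*y + 2*y**2 - 2*y, f_y(x, y) = 2*x**2 + 4*x*y - 2*x + 6*y**2 - 4*y - 1.
  f_x(P) = 48, f_y(P) = 89 (gradient nonzero, so P is smooth).
Step 3: tangent line at P: 48·(x − 3) + 89·(y − 3) = 0.
Expanding: 48*x + 89*y - 411 = 0.


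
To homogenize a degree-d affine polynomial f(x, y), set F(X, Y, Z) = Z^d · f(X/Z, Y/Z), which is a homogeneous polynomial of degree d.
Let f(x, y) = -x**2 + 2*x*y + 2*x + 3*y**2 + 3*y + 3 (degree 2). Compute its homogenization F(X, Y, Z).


F(X, Y, Z) = -X**2 + 2*X*Y + 2*X*Z + 3*Y**2 + 3*Y*Z + 3*Z**2

deg(f) = 2.
Substitute x = X/Z, y = Y/Z into f, then multiply by Z^2.
  monomial -1·x^2·y^0 ↦ -1·X^2·Y^0·Z^0.
  monomial 2·x^1·y^1 ↦ 2·X^1·Y^1·Z^0.
  monomial 2·x^1·y^0 ↦ 2·X^1·Y^0·Z^1.
  monomial 3·x^0·y^2 ↦ 3·X^0·Y^2·Z^0.
  monomial 3·x^0·y^1 ↦ 3·X^0·Y^1·Z^1.
  monomial 3·x^0·y^0 ↦ 3·X^0·Y^0·Z^2.
Collecting: F(X, Y, Z) = -X**2 + 2*X*Y + 2*X*Z + 3*Y**2 + 3*Y*Z + 3*Z**2.


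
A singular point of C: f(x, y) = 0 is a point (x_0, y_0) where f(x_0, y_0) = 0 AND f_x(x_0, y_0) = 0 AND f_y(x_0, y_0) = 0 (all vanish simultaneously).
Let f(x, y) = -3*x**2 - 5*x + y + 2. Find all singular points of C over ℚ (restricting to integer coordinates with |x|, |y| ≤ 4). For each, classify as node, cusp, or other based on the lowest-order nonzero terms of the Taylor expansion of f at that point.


No singular points in the scanned grid; C is smooth there.

Compute partial derivatives:
  f_x = -6*x - 5.
  f_y = 1.
f_y = 1 is a nonzero constant, so f_y never vanishes: no point (x, y) can satisfy f = f_x = f_y = 0. In particular no (x, y) ∈ {−4, ..., 4}² is singular; the curve is smooth.


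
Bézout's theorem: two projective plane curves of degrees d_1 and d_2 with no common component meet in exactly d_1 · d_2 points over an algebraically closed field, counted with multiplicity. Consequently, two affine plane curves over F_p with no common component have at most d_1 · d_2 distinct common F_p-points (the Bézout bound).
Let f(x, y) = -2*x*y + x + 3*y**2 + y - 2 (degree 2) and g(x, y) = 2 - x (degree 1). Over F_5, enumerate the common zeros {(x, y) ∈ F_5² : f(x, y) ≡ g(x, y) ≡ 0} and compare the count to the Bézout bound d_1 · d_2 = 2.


Common zeros: {(2, 0), (2, 1)}; count = 2; Bézout bound = 2.

deg(f) = 2, deg(g) = 1, so Bézout bound = 2.
Scan x ∈ F_5. For each x, list the y ∈ F_5 with f(x, y) ≡ 0 and those with g(x, y) ≡ 0 (mod 5); the common zeros in that column are the intersection.
  x = 0: f ≡ 0 at y ∈ {4}; g ≡ 0 at y ∈ ∅; common: ∅.
  x = 1: f ≡ 0 at y ∈ ∅; g ≡ 0 at y ∈ ∅; common: ∅.
  x = 2: f ≡ 0 at y ∈ {0, 1}; g ≡ 0 at y ∈ {0, 1, 2, 3, 4}; common: {0, 1}.
  x = 3: f ≡ 0 at y ∈ ∅; g ≡ 0 at y ∈ ∅; common: ∅.
  x = 4: f ≡ 0 at y ∈ {2}; g ≡ 0 at y ∈ ∅; common: ∅.
Collecting: common zeros = {(2, 0), (2, 1)}, so the count is 2.
Comparison with the Bézout bound: 2 ≤ 2 = deg(f)·deg(g), as expected for curves with no common component (the bound is attained).


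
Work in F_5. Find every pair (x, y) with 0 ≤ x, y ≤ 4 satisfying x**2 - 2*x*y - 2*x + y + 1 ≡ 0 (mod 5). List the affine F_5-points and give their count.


Affine F_5-points: {(0, 4), (1, 0), (2, 2), (4, 2)}; count = 4.

For each of the 25 pairs (x, y) ∈ F_5², evaluate f(x, y) mod 5. Record the zeros.
  x = 0: [0↦1, 1↦2, 2↦3, 3↦4, 4↦0]  zeros at y ∈ {4}
  x = 1: [0↦0, 1↦4, 2↦3, 3↦2, 4↦1]  zeros at y ∈ {0}
  x = 2: [0↦1, 1↦3, 2↦0, 3↦2, 4↦4]  zeros at y ∈ {2}
  x = 3: [0↦4, 1↦4, 2↦4, 3↦4, 4↦4]  zeros at y ∈ ∅
  x = 4: [0↦4, 1↦2, 2↦0, 3↦3, 4↦1]  zeros at y ∈ {2}
Collecting zeros: affine points = {(0, 4), (1, 0), (2, 2), (4, 2)}.
Total count |C(F_5)_aff| = 4.


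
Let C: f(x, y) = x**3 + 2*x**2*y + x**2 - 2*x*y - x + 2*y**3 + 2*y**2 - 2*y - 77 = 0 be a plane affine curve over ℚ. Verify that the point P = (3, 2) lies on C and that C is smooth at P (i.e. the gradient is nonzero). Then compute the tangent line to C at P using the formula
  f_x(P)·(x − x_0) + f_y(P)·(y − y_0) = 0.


Tangent line at P: 52*x + 42*y - 240 = 0.

Step 1: f(3, 2) = 0, so P lies on C.
Step 2: partial derivatives
  f_x(x, y) = 3*x**2 + 4*x*y + 2*x - 2*y - 1, f_y(x, y) = 2*x**2 - 2*x + 6*y**2 + 4*y - 2.
  f_x(P) = 52, f_y(P) = 42 (gradient nonzero, so P is smooth).
Step 3: tangent line at P: 52·(x − 3) + 42·(y − 2) = 0.
Expanding: 52*x + 42*y - 240 = 0.


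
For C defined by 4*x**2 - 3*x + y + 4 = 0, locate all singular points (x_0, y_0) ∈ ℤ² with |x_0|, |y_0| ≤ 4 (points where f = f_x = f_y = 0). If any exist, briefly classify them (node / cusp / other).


No singular points in the scanned grid; C is smooth there.

Compute partial derivatives:
  f_x = 8*x - 3.
  f_y = 1.
f_y = 1 is a nonzero constant, so f_y never vanishes: no point (x, y) can satisfy f = f_x = f_y = 0. In particular no (x, y) ∈ {−4, ..., 4}² is singular; the curve is smooth.


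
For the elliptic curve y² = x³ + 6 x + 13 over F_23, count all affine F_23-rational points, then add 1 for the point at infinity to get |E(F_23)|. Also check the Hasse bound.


Affine points = {(0, 6), (0, 17), (3, 9), (3, 14), (4, 3), (4, 20), (6, 9), (6, 14), (14, 9), (14, 14), (21, 4), (21, 19), (22, 11), (22, 12)}; affine count = 14; |E(F_23)| = 15.

Discriminant check: Δ ∝ 4a³ + 27b² = 4·6³ + 27·13² = 4·216 + 27·169 ≡ 22 (mod 23). Nonzero ⇒ E is nonsingular.
For each x ∈ F_23, compute rhs = x³ + 6·x + 13 mod 23, then count y ∈ F_23 with y² ≡ rhs.
  x = 0: rhs = 13, matching y values: 6, 17 (2 points).
  x = 1: rhs = 20, matching y values: none (0 points).
  x = 2: rhs = 10, matching y values: none (0 points).
  x = 3: rhs = 12, matching y values: 9, 14 (2 points).
  x = 4: rhs = 9, matching y values: 3, 20 (2 points).
  x = 5: rhs = 7, matching y values: none (0 points).
  x = 6: rhs = 12, matching y values: 9, 14 (2 points).
  x = 7: rhs = 7, matching y values: none (0 points).
  x = 8: rhs = 21, matching y values: none (0 points).
  x = 9: rhs = 14, matching y values: none (0 points).
  x = 10: rhs = 15, matching y values: none (0 points).
  x = 11: rhs = 7, matching y values: none (0 points).
  x = 12: rhs = 19, matching y values: none (0 points).
  x = 13: rhs = 11, matching y values: none (0 points).
  x = 14: rhs = 12, matching y values: 9, 14 (2 points).
  x = 15: rhs = 5, matching y values: none (0 points).
  x = 16: rhs = 19, matching y values: none (0 points).
  x = 17: rhs = 14, matching y values: none (0 points).
  x = 18: rhs = 19, matching y values: none (0 points).
  x = 19: rhs = 17, matching y values: none (0 points).
  x = 20: rhs = 14, matching y values: none (0 points).
  x = 21: rhs = 16, matching y values: 4, 19 (2 points).
  x = 22: rhs = 6, matching y values: 11, 12 (2 points).
Total affine count: 14.
Full point count |E(F_23)| = 14 + 1 = 15.
Hasse bound: |15 − (23+1)| = |-9| = 9 ≤ 2√23 ≈ 9.5917 ✓.


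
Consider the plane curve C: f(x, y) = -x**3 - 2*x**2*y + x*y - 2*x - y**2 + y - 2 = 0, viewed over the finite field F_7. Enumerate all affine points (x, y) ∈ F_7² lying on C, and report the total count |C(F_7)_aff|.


Affine F_7-points: {(0, 4), (1, 3), (1, 4), (2, 0), (2, 2), (3, 0), (5, 1), (5, 4), (6, 2), (6, 3)}; count = 10.

For each of the 49 pairs (x, y) ∈ F_7², evaluate f(x, y) mod 7. Record the zeros.
  x = 0: [0↦5, 1↦5, 2↦3, 3↦6, 4↦0, 5↦6, 6↦3]  zeros at y ∈ {4}
  x = 1: [0↦2, 1↦1, 2↦5, 3↦0, 4↦0, 5↦5, 6↦1]  zeros at y ∈ {3, 4}
  x = 2: [0↦0, 1↦1, 2↦0, 3↦4, 4↦6, 5↦6, 6↦4]  zeros at y ∈ {0, 2}
  x = 3: [0↦0, 1↦6, 2↦3, 3↦5, 4↦5, 5↦3, 6↦6]  zeros at y ∈ {0}
  x = 4: [0↦3, 1↦3, 2↦1, 3↦4, 4↦5, 5↦4, 6↦1]  zeros at y ∈ ∅
  x = 5: [0↦3, 1↦0, 2↦2, 3↦2, 4↦0, 5↦3, 6↦4]  zeros at y ∈ {1, 4}
  x = 6: [0↦1, 1↦5, 2↦0, 3↦0, 4↦5, 5↦1, 6↦2]  zeros at y ∈ {2, 3}
Collecting zeros: affine points = {(0, 4), (1, 3), (1, 4), (2, 0), (2, 2), (3, 0), (5, 1), (5, 4), (6, 2), (6, 3)}.
Total count |C(F_7)_aff| = 10.


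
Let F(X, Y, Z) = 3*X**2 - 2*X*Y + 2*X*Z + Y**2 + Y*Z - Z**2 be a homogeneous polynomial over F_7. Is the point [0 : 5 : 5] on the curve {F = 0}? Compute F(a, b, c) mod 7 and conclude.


F(0,5,5) ≡ 4 (mod 7); P is NOT on the curve.

Evaluate F(0, 5, 5) term-by-term (mod 7).
  3*X**2 ↦ 3·0·1·1 = 0
  -2*X*Y ↦ -2·0·5·1 = 0
  2*X*Z ↦ 2·0·1·5 = 0
  Y**2 ↦ 1·1·25·1 = 25
  Y*Z ↦ 1·1·5·5 = 25
  -Z**2 ↦ -1·1·1·25 = -25
Sum: F(0, 5, 5) = (0) + (0) + (0) + (25) + (25) + (-25) = 25.
Reducing mod 7: 25 ≡ 4 (mod 7).
Since F(a, b, c) ≡ 4 ≠ 0 (mod 7), P does NOT lie on the curve.


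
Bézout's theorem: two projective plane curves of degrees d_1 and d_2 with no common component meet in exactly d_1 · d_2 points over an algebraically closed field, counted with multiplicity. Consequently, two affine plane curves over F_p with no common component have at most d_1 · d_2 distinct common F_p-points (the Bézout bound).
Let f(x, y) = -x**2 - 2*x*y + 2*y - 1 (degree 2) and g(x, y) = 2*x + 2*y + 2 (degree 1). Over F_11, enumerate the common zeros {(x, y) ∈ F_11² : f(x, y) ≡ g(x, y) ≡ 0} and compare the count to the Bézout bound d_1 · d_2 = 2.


Common zeros: {(5, 5), (6, 4)}; count = 2; Bézout bound = 2.

deg(f) = 2, deg(g) = 1, so Bézout bound = 2.
Scan x ∈ F_11. For each x, list the y ∈ F_11 with f(x, y) ≡ 0 and those with g(x, y) ≡ 0 (mod 11); the common zeros in that column are the intersection.
  x = 0: f ≡ 0 at y ∈ {6}; g ≡ 0 at y ∈ {10}; common: ∅.
  x = 1: f ≡ 0 at y ∈ ∅; g ≡ 0 at y ∈ {9}; common: ∅.
  x = 2: f ≡ 0 at y ∈ {3}; g ≡ 0 at y ∈ {8}; common: ∅.
  x = 3: f ≡ 0 at y ∈ {3}; g ≡ 0 at y ∈ {7}; common: ∅.
  x = 4: f ≡ 0 at y ∈ {10}; g ≡ 0 at y ∈ {6}; common: ∅.
  x = 5: f ≡ 0 at y ∈ {5}; g ≡ 0 at y ∈ {5}; common: {5}.
  x = 6: f ≡ 0 at y ∈ {4}; g ≡ 0 at y ∈ {4}; common: {4}.
  x = 7: f ≡ 0 at y ∈ {5}; g ≡ 0 at y ∈ {3}; common: ∅.
  x = 8: f ≡ 0 at y ∈ {4}; g ≡ 0 at y ∈ {2}; common: ∅.
  x = 9: f ≡ 0 at y ∈ {10}; g ≡ 0 at y ∈ {1}; common: ∅.
  x = 10: f ≡ 0 at y ∈ {6}; g ≡ 0 at y ∈ {0}; common: ∅.
Collecting: common zeros = {(5, 5), (6, 4)}, so the count is 2.
Comparison with the Bézout bound: 2 ≤ 2 = deg(f)·deg(g), as expected for curves with no common component (the bound is attained).


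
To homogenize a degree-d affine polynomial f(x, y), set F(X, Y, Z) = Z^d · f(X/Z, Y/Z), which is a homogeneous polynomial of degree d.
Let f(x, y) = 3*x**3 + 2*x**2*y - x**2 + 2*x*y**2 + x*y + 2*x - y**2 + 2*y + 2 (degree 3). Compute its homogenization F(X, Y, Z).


F(X, Y, Z) = 3*X**3 + 2*X**2*Y - X**2*Z + 2*X*Y**2 + X*Y*Z + 2*X*Z**2 - Y**2*Z + 2*Y*Z**2 + 2*Z**3

deg(f) = 3.
Substitute x = X/Z, y = Y/Z into f, then multiply by Z^3.
  monomial 3·x^3·y^0 ↦ 3·X^3·Y^0·Z^0.
  monomial 2·x^2·y^1 ↦ 2·X^2·Y^1·Z^0.
  monomial -1·x^2·y^0 ↦ -1·X^2·Y^0·Z^1.
  monomial 2·x^1·y^2 ↦ 2·X^1·Y^2·Z^0.
  monomial 1·x^1·y^1 ↦ 1·X^1·Y^1·Z^1.
  monomial 2·x^1·y^0 ↦ 2·X^1·Y^0·Z^2.
  monomial -1·x^0·y^2 ↦ -1·X^0·Y^2·Z^1.
  monomial 2·x^0·y^1 ↦ 2·X^0·Y^1·Z^2.
  monomial 2·x^0·y^0 ↦ 2·X^0·Y^0·Z^3.
Collecting: F(X, Y, Z) = 3*X**3 + 2*X**2*Y - X**2*Z + 2*X*Y**2 + X*Y*Z + 2*X*Z**2 - Y**2*Z + 2*Y*Z**2 + 2*Z**3.


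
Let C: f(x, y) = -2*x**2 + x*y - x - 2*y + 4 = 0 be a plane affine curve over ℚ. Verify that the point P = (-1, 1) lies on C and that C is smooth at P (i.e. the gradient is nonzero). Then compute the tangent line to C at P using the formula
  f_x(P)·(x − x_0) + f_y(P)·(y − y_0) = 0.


Tangent line at P: 4*x - 3*y + 7 = 0.

Step 1: f(-1, 1) = 0, so P lies on C.
Step 2: partial derivatives
  f_x(x, y) = -4*x + y - 1, f_y(x, y) = x - 2.
  f_x(P) = 4, f_y(P) = -3 (gradient nonzero, so P is smooth).
Step 3: tangent line at P: 4·(x − -1) + -3·(y − 1) = 0.
Expanding: 4*x - 3*y + 7 = 0.


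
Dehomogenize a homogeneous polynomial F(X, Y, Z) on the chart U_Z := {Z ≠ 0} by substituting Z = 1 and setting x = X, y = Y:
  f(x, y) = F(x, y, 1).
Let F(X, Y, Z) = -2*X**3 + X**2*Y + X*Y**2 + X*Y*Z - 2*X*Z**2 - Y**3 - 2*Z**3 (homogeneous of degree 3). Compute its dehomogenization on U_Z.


f(x, y) = -2*x**3 + x**2*y + x*y**2 + x*y - 2*x - y**3 - 2

On U_Z we set Z = 1. Each monomial c·X^i·Y^j·Z^k in F becomes c·x^i·y^j·1^k = c·x^i·y^j.
Substituting Z = 1: F(X, Y, 1) = -2*x**3 + x**2*y + x*y**2 + x*y - 2*x - y**3 - 2.
Note: deg(f) ≤ deg(F) = 3; strict inequality happens when F is divisible by Z (lost terms).


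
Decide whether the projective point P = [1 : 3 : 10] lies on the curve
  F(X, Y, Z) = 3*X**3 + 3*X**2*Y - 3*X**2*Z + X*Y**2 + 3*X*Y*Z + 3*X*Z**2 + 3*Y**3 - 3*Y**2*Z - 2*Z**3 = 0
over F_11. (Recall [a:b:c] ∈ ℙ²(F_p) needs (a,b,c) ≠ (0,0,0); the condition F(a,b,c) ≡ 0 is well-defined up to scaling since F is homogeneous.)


F(1,3,10) ≡ 7 (mod 11); P is NOT on the curve.

Evaluate F(1, 3, 10) term-by-term (mod 11).
  3*X**3 ↦ 3·1·1·1 = 3
  3*X**2*Y ↦ 3·1·3·1 = 9
  -3*X**2*Z ↦ -3·1·1·10 = -30
  X*Y**2 ↦ 1·1·9·1 = 9
  3*X*Y*Z ↦ 3·1·3·10 = 90
  3*X*Z**2 ↦ 3·1·1·100 = 300
  3*Y**3 ↦ 3·1·27·1 = 81
  -3*Y**2*Z ↦ -3·1·9·10 = -270
  -2*Z**3 ↦ -2·1·1·1000 = -2000
Sum: F(1, 3, 10) = (3) + (9) + (-30) + (9) + (90) + (300) + (81) + (-270) + (-2000) = -1808.
Reducing mod 11: -1808 ≡ 7 (mod 11).
Since F(a, b, c) ≡ 7 ≠ 0 (mod 11), P does NOT lie on the curve.


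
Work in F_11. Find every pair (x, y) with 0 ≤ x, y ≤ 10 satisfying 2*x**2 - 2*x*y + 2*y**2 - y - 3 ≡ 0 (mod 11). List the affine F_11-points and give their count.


Affine F_11-points: {(0, 7), (0, 10), (4, 1), (4, 9), (5, 2), (5, 9), (7, 6), (7, 7), (8, 1), (8, 2), (10, 6), (10, 10)}; count = 12.

For each of the 121 pairs (x, y) ∈ F_11², evaluate f(x, y) mod 11. Record the zeros.
  x = 0: [0↦8, 1↦9, 2↦3, 3↦1, 4↦3, 5↦9, 6↦8, 7↦0, 8↦7, 9↦7, 10↦0]  zeros at y ∈ {7, 10}
  x = 1: [0↦10, 1↦9, 2↦1, 3↦8, 4↦8, 5↦1, 6↦9, 7↦10, 8↦4, 9↦2, 10↦4]  zeros at y ∈ ∅
  x = 2: [0↦5, 1↦2, 2↦3, 3↦8, 4↦6, 5↦8, 6↦3, 7↦2, 8↦5, 9↦1, 10↦1]  zeros at y ∈ ∅
  x = 3: [0↦4, 1↦10, 2↦9, 3↦1, 4↦8, 5↦8, 6↦1, 7↦9, 8↦10, 9↦4, 10↦2]  zeros at y ∈ ∅
  x = 4: [0↦7, 1↦0, 2↦8, 3↦9, 4↦3, 5↦1, 6↦3, 7↦9, 8↦8, 9↦0, 10↦7]  zeros at y ∈ {1, 9}
  x = 5: [0↦3, 1↦5, 2↦0, 3↦10, 4↦2, 5↦9, 6↦9, 7↦2, 8↦10, 9↦0, 10↦5]  zeros at y ∈ {2, 9}
  x = 6: [0↦3, 1↦3, 2↦7, 3↦4, 4↦5, 5↦10, 6↦8, 7↦10, 8↦5, 9↦4, 10↦7]  zeros at y ∈ ∅
  x = 7: [0↦7, 1↦5, 2↦7, 3↦2, 4↦1, 5↦4, 6↦0, 7↦0, 8↦4, 9↦1, 10↦2]  zeros at y ∈ {6, 7}
  x = 8: [0↦4, 1↦0, 2↦0, 3↦4, 4↦1, 5↦2, 6↦7, 7↦5, 8↦7, 9↦2, 10↦1]  zeros at y ∈ {1, 2}
  x = 9: [0↦5, 1↦10, 2↦8, 3↦10, 4↦5, 5↦4, 6↦7, 7↦3, 8↦3, 9↦7, 10↦4]  zeros at y ∈ ∅
  x = 10: [0↦10, 1↦2, 2↦9, 3↦9, 4↦2, 5↦10, 6↦0, 7↦5, 8↦3, 9↦5, 10↦0]  zeros at y ∈ {6, 10}
Collecting zeros: affine points = {(0, 7), (0, 10), (4, 1), (4, 9), (5, 2), (5, 9), (7, 6), (7, 7), (8, 1), (8, 2), (10, 6), (10, 10)}.
Total count |C(F_11)_aff| = 12.
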